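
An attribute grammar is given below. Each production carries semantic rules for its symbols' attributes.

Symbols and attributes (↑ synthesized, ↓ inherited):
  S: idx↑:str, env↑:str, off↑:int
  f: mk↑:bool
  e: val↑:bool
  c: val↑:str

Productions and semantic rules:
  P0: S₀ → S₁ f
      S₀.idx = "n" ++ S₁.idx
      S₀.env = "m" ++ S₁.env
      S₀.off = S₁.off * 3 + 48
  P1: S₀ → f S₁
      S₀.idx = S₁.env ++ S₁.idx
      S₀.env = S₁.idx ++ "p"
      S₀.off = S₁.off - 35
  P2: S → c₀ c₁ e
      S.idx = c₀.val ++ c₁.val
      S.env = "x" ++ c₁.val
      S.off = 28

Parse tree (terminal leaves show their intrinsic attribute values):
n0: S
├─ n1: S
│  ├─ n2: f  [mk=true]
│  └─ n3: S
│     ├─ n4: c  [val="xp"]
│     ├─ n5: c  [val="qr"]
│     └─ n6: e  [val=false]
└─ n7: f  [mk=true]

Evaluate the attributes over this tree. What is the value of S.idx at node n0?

"nxqrxpqr"

1. n2.mk = true  [terminal]
2. n4.val = "xp"  [terminal]
3. n5.val = "qr"  [terminal]
4. n6.val = false  [terminal]
5. n3.idx = "xpqr"  [c₀.val ++ c₁.val]
6. n3.env = "xqr"  ["x" ++ c₁.val]
7. n3.off = 28  [28]
8. n1.idx = "xqrxpqr"  [S₁.env ++ S₁.idx]
9. n1.env = "xpqrp"  [S₁.idx ++ "p"]
10. n1.off = -7  [S₁.off - 35]
11. n7.mk = true  [terminal]
12. n0.idx = "nxqrxpqr"  ["n" ++ S₁.idx]
13. n0.env = "mxpqrp"  ["m" ++ S₁.env]
14. n0.off = 27  [S₁.off * 3 + 48]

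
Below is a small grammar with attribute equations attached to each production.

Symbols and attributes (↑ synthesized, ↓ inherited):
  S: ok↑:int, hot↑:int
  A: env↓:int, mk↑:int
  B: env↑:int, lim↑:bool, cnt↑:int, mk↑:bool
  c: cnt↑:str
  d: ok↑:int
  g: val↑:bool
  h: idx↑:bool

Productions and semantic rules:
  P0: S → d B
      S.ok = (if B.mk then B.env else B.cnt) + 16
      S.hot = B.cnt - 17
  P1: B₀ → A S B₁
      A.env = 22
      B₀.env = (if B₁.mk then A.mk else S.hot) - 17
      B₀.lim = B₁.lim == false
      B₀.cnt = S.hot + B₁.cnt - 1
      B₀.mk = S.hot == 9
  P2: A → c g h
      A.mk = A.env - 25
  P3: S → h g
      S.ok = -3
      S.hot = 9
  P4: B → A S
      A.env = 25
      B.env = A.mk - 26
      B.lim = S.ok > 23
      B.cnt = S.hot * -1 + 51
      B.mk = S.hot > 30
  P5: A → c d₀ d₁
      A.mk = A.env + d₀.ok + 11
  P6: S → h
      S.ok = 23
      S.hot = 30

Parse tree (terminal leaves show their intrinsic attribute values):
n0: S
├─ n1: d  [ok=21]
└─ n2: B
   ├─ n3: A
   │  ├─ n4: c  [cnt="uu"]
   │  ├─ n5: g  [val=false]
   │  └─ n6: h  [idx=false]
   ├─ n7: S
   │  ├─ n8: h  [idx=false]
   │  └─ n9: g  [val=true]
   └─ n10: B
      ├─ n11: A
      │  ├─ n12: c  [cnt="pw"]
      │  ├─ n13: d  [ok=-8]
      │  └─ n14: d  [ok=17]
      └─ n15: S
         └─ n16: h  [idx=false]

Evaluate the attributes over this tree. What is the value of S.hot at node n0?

1. n1.ok = 21  [terminal]
2. n3.env = 22  [22]
3. n4.cnt = "uu"  [terminal]
4. n5.val = false  [terminal]
5. n6.idx = false  [terminal]
6. n3.mk = -3  [A.env - 25]
7. n8.idx = false  [terminal]
8. n9.val = true  [terminal]
9. n7.ok = -3  [-3]
10. n7.hot = 9  [9]
11. n11.env = 25  [25]
12. n12.cnt = "pw"  [terminal]
13. n13.ok = -8  [terminal]
14. n14.ok = 17  [terminal]
15. n11.mk = 28  [A.env + d₀.ok + 11]
16. n16.idx = false  [terminal]
17. n15.ok = 23  [23]
18. n15.hot = 30  [30]
19. n10.env = 2  [A.mk - 26]
20. n10.lim = false  [S.ok > 23]
21. n10.cnt = 21  [S.hot * -1 + 51]
22. n10.mk = false  [S.hot > 30]
23. n2.env = -8  [(if B₁.mk then A.mk else S.hot) - 17]
24. n2.lim = true  [B₁.lim == false]
25. n2.cnt = 29  [S.hot + B₁.cnt - 1]
26. n2.mk = true  [S.hot == 9]
27. n0.ok = 8  [(if B.mk then B.env else B.cnt) + 16]
28. n0.hot = 12  [B.cnt - 17]

12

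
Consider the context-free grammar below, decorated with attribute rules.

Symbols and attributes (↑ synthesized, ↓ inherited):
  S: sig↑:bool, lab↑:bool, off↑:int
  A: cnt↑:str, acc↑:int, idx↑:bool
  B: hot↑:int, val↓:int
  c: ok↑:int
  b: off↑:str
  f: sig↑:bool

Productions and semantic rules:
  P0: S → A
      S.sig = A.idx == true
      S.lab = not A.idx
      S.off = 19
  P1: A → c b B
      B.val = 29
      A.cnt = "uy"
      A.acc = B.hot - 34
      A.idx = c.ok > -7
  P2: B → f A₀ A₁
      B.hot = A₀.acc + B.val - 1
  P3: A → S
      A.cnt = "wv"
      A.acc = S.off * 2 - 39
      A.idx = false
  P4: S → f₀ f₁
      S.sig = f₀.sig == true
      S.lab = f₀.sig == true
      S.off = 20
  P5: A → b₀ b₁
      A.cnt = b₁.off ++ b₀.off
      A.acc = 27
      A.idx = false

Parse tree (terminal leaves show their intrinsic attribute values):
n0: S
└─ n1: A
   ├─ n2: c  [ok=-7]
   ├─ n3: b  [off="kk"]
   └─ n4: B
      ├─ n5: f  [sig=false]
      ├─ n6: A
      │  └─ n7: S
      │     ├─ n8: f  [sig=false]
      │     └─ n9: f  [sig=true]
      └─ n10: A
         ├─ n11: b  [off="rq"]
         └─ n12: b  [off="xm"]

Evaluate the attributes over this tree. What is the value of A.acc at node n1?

1. n2.ok = -7  [terminal]
2. n3.off = "kk"  [terminal]
3. n4.val = 29  [29]
4. n5.sig = false  [terminal]
5. n8.sig = false  [terminal]
6. n9.sig = true  [terminal]
7. n7.sig = false  [f₀.sig == true]
8. n7.lab = false  [f₀.sig == true]
9. n7.off = 20  [20]
10. n6.cnt = "wv"  ["wv"]
11. n6.acc = 1  [S.off * 2 - 39]
12. n6.idx = false  [false]
13. n11.off = "rq"  [terminal]
14. n12.off = "xm"  [terminal]
15. n10.cnt = "xmrq"  [b₁.off ++ b₀.off]
16. n10.acc = 27  [27]
17. n10.idx = false  [false]
18. n4.hot = 29  [A₀.acc + B.val - 1]
19. n1.cnt = "uy"  ["uy"]
20. n1.acc = -5  [B.hot - 34]
21. n1.idx = false  [c.ok > -7]
22. n0.sig = false  [A.idx == true]
23. n0.lab = true  [not A.idx]
24. n0.off = 19  [19]

-5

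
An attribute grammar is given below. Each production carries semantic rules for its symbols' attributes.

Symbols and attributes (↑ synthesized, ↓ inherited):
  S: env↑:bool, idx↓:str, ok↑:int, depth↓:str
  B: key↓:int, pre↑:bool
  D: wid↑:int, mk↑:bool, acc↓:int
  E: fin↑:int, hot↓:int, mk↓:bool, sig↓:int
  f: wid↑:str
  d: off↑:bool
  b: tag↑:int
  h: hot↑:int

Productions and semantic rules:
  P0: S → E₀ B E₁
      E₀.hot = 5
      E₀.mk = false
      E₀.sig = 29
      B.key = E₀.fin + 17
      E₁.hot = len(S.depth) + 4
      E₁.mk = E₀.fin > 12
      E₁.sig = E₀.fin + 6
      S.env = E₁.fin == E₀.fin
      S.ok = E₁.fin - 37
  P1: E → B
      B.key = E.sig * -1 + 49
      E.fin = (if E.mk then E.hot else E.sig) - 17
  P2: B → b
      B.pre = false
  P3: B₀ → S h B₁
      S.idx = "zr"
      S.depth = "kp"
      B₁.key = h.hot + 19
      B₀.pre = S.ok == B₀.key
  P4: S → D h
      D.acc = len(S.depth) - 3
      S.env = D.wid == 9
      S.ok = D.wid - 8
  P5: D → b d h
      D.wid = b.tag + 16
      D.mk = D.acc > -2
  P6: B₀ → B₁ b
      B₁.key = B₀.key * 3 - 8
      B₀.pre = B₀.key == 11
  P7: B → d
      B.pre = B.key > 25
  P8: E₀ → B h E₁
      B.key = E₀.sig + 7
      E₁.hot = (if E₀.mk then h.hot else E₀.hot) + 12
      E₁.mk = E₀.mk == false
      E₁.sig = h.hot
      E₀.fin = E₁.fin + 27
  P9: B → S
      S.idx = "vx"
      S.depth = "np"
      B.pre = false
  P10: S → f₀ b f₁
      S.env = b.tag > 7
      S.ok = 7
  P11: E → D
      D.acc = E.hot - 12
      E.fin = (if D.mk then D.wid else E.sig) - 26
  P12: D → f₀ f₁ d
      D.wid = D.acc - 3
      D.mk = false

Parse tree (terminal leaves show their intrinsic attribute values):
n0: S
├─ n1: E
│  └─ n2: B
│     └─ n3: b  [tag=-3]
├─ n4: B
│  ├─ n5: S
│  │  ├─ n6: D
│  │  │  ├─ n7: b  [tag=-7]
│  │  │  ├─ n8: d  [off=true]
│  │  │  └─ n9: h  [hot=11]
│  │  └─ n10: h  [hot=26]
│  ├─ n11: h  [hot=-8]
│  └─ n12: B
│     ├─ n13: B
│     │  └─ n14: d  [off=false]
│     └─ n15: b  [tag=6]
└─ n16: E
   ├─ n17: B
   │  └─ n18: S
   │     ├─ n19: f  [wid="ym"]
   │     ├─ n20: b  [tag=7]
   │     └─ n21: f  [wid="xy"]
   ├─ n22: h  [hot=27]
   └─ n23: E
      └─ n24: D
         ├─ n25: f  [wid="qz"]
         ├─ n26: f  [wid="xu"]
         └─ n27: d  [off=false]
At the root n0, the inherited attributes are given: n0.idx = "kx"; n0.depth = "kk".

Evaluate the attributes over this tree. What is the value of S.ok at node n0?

1. n0.idx = "kx"  [given at root]
2. n0.depth = "kk"  [given at root]
3. n1.hot = 5  [5]
4. n1.mk = false  [false]
5. n1.sig = 29  [29]
6. n2.key = 20  [E.sig * -1 + 49]
7. n3.tag = -3  [terminal]
8. n2.pre = false  [false]
9. n1.fin = 12  [(if E.mk then E.hot else E.sig) - 17]
10. n4.key = 29  [E₀.fin + 17]
11. n5.idx = "zr"  ["zr"]
12. n5.depth = "kp"  ["kp"]
13. n6.acc = -1  [len(S.depth) - 3]
14. n7.tag = -7  [terminal]
15. n8.off = true  [terminal]
16. n9.hot = 11  [terminal]
17. n6.wid = 9  [b.tag + 16]
18. n6.mk = true  [D.acc > -2]
19. n10.hot = 26  [terminal]
20. n5.env = true  [D.wid == 9]
21. n5.ok = 1  [D.wid - 8]
22. n11.hot = -8  [terminal]
23. n12.key = 11  [h.hot + 19]
24. n13.key = 25  [B₀.key * 3 - 8]
25. n14.off = false  [terminal]
26. n13.pre = false  [B.key > 25]
27. n15.tag = 6  [terminal]
28. n12.pre = true  [B₀.key == 11]
29. n4.pre = false  [S.ok == B₀.key]
30. n16.hot = 6  [len(S.depth) + 4]
31. n16.mk = false  [E₀.fin > 12]
32. n16.sig = 18  [E₀.fin + 6]
33. n17.key = 25  [E₀.sig + 7]
34. n18.idx = "vx"  ["vx"]
35. n18.depth = "np"  ["np"]
36. n19.wid = "ym"  [terminal]
37. n20.tag = 7  [terminal]
38. n21.wid = "xy"  [terminal]
39. n18.env = false  [b.tag > 7]
40. n18.ok = 7  [7]
41. n17.pre = false  [false]
42. n22.hot = 27  [terminal]
43. n23.hot = 18  [(if E₀.mk then h.hot else E₀.hot) + 12]
44. n23.mk = true  [E₀.mk == false]
45. n23.sig = 27  [h.hot]
46. n24.acc = 6  [E.hot - 12]
47. n25.wid = "qz"  [terminal]
48. n26.wid = "xu"  [terminal]
49. n27.off = false  [terminal]
50. n24.wid = 3  [D.acc - 3]
51. n24.mk = false  [false]
52. n23.fin = 1  [(if D.mk then D.wid else E.sig) - 26]
53. n16.fin = 28  [E₁.fin + 27]
54. n0.env = false  [E₁.fin == E₀.fin]
55. n0.ok = -9  [E₁.fin - 37]

-9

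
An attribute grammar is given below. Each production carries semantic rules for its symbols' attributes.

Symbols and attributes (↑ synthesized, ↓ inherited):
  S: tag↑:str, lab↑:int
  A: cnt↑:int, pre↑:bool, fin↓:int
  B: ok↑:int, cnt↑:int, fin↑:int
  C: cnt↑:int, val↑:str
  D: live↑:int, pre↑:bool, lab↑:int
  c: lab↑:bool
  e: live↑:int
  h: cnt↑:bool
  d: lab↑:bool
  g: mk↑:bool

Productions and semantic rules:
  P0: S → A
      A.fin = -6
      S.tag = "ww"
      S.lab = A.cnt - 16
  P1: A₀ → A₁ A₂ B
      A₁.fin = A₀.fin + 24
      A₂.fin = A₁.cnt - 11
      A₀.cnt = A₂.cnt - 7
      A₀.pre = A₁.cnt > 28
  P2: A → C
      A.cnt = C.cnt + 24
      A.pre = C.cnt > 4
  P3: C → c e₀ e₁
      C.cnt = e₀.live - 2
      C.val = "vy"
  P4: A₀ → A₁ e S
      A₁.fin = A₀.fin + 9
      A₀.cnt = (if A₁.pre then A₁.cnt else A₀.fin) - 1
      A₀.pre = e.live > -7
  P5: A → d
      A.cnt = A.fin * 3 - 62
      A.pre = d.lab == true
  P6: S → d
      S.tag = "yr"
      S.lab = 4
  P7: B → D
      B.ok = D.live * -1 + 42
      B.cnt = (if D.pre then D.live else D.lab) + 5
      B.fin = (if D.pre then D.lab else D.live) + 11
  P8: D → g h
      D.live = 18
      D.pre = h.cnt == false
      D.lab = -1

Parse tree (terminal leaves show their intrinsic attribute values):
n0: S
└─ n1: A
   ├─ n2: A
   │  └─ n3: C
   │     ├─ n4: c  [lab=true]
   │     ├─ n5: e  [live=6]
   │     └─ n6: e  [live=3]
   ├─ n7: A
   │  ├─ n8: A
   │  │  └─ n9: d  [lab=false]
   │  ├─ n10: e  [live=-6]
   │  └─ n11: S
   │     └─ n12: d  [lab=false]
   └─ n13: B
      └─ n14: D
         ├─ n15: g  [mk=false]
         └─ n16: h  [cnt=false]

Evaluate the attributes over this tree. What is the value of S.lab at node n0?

1. n1.fin = -6  [-6]
2. n2.fin = 18  [A₀.fin + 24]
3. n4.lab = true  [terminal]
4. n5.live = 6  [terminal]
5. n6.live = 3  [terminal]
6. n3.cnt = 4  [e₀.live - 2]
7. n3.val = "vy"  ["vy"]
8. n2.cnt = 28  [C.cnt + 24]
9. n2.pre = false  [C.cnt > 4]
10. n7.fin = 17  [A₁.cnt - 11]
11. n8.fin = 26  [A₀.fin + 9]
12. n9.lab = false  [terminal]
13. n8.cnt = 16  [A.fin * 3 - 62]
14. n8.pre = false  [d.lab == true]
15. n10.live = -6  [terminal]
16. n12.lab = false  [terminal]
17. n11.tag = "yr"  ["yr"]
18. n11.lab = 4  [4]
19. n7.cnt = 16  [(if A₁.pre then A₁.cnt else A₀.fin) - 1]
20. n7.pre = true  [e.live > -7]
21. n15.mk = false  [terminal]
22. n16.cnt = false  [terminal]
23. n14.live = 18  [18]
24. n14.pre = true  [h.cnt == false]
25. n14.lab = -1  [-1]
26. n13.ok = 24  [D.live * -1 + 42]
27. n13.cnt = 23  [(if D.pre then D.live else D.lab) + 5]
28. n13.fin = 10  [(if D.pre then D.lab else D.live) + 11]
29. n1.cnt = 9  [A₂.cnt - 7]
30. n1.pre = false  [A₁.cnt > 28]
31. n0.tag = "ww"  ["ww"]
32. n0.lab = -7  [A.cnt - 16]

-7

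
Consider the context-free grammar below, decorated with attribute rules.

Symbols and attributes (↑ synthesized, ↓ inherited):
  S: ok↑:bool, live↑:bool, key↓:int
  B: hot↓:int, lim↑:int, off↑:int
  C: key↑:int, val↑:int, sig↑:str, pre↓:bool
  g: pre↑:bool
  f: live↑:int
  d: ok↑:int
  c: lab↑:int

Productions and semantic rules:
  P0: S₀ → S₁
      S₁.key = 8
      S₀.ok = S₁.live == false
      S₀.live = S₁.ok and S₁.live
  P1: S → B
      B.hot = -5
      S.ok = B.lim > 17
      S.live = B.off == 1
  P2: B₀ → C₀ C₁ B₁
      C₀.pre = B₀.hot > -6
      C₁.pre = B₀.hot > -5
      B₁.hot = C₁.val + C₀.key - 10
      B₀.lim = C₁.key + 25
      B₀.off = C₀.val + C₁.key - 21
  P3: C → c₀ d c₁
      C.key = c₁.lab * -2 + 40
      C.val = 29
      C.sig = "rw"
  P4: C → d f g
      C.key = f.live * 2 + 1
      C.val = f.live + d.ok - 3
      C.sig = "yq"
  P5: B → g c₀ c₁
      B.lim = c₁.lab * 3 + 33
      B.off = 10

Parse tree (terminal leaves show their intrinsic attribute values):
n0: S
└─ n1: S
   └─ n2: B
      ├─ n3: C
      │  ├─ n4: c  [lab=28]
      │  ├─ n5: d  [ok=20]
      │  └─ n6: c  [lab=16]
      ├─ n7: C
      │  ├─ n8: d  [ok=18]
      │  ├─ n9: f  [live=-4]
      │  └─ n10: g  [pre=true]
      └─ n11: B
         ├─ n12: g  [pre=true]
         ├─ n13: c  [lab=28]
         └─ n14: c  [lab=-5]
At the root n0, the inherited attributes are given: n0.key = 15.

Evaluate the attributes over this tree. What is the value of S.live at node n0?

true

1. n0.key = 15  [given at root]
2. n1.key = 8  [8]
3. n2.hot = -5  [-5]
4. n3.pre = true  [B₀.hot > -6]
5. n4.lab = 28  [terminal]
6. n5.ok = 20  [terminal]
7. n6.lab = 16  [terminal]
8. n3.key = 8  [c₁.lab * -2 + 40]
9. n3.val = 29  [29]
10. n3.sig = "rw"  ["rw"]
11. n7.pre = false  [B₀.hot > -5]
12. n8.ok = 18  [terminal]
13. n9.live = -4  [terminal]
14. n10.pre = true  [terminal]
15. n7.key = -7  [f.live * 2 + 1]
16. n7.val = 11  [f.live + d.ok - 3]
17. n7.sig = "yq"  ["yq"]
18. n11.hot = 9  [C₁.val + C₀.key - 10]
19. n12.pre = true  [terminal]
20. n13.lab = 28  [terminal]
21. n14.lab = -5  [terminal]
22. n11.lim = 18  [c₁.lab * 3 + 33]
23. n11.off = 10  [10]
24. n2.lim = 18  [C₁.key + 25]
25. n2.off = 1  [C₀.val + C₁.key - 21]
26. n1.ok = true  [B.lim > 17]
27. n1.live = true  [B.off == 1]
28. n0.ok = false  [S₁.live == false]
29. n0.live = true  [S₁.ok and S₁.live]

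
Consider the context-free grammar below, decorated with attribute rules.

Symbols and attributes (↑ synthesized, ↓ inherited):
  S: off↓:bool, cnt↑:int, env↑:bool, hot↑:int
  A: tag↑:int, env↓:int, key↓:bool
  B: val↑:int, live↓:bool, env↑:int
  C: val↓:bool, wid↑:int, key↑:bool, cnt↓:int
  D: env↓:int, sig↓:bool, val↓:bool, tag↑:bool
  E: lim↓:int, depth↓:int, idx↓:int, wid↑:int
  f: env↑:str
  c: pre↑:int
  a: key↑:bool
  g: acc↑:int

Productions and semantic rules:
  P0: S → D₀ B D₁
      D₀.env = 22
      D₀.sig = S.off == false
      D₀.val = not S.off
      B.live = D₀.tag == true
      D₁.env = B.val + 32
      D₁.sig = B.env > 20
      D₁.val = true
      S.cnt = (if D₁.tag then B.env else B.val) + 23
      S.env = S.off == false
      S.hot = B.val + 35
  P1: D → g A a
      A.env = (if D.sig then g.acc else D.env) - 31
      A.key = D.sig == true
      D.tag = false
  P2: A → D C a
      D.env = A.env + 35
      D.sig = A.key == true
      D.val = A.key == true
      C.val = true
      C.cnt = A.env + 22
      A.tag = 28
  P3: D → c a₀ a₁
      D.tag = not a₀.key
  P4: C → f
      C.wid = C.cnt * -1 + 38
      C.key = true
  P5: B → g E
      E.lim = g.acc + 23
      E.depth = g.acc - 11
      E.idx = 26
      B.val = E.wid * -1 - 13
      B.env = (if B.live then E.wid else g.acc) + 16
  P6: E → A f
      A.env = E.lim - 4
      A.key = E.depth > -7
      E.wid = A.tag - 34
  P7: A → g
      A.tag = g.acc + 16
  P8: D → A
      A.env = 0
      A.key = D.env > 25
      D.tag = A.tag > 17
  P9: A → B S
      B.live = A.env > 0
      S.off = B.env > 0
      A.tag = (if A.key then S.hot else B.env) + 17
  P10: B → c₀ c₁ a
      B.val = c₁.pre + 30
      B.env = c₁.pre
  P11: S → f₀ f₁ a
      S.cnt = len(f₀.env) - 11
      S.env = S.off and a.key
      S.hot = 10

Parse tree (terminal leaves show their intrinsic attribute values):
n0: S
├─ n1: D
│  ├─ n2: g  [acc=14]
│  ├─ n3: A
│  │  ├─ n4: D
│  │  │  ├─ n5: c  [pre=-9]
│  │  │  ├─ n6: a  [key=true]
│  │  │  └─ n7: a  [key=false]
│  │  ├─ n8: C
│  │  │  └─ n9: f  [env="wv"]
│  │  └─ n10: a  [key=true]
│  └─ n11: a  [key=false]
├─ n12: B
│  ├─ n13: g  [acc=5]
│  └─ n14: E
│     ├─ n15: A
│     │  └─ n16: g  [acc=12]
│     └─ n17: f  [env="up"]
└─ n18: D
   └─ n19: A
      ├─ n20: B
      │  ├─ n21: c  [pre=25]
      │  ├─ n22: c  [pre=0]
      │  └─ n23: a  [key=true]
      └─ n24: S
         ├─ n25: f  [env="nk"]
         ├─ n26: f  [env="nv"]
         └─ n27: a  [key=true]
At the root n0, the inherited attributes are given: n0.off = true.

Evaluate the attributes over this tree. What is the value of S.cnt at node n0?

16

1. n0.off = true  [given at root]
2. n1.env = 22  [22]
3. n1.sig = false  [S.off == false]
4. n1.val = false  [not S.off]
5. n2.acc = 14  [terminal]
6. n3.env = -9  [(if D.sig then g.acc else D.env) - 31]
7. n3.key = false  [D.sig == true]
8. n4.env = 26  [A.env + 35]
9. n4.sig = false  [A.key == true]
10. n4.val = false  [A.key == true]
11. n5.pre = -9  [terminal]
12. n6.key = true  [terminal]
13. n7.key = false  [terminal]
14. n4.tag = false  [not a₀.key]
15. n8.val = true  [true]
16. n8.cnt = 13  [A.env + 22]
17. n9.env = "wv"  [terminal]
18. n8.wid = 25  [C.cnt * -1 + 38]
19. n8.key = true  [true]
20. n10.key = true  [terminal]
21. n3.tag = 28  [28]
22. n11.key = false  [terminal]
23. n1.tag = false  [false]
24. n12.live = false  [D₀.tag == true]
25. n13.acc = 5  [terminal]
26. n14.lim = 28  [g.acc + 23]
27. n14.depth = -6  [g.acc - 11]
28. n14.idx = 26  [26]
29. n15.env = 24  [E.lim - 4]
30. n15.key = true  [E.depth > -7]
31. n16.acc = 12  [terminal]
32. n15.tag = 28  [g.acc + 16]
33. n17.env = "up"  [terminal]
34. n14.wid = -6  [A.tag - 34]
35. n12.val = -7  [E.wid * -1 - 13]
36. n12.env = 21  [(if B.live then E.wid else g.acc) + 16]
37. n18.env = 25  [B.val + 32]
38. n18.sig = true  [B.env > 20]
39. n18.val = true  [true]
40. n19.env = 0  [0]
41. n19.key = false  [D.env > 25]
42. n20.live = false  [A.env > 0]
43. n21.pre = 25  [terminal]
44. n22.pre = 0  [terminal]
45. n23.key = true  [terminal]
46. n20.val = 30  [c₁.pre + 30]
47. n20.env = 0  [c₁.pre]
48. n24.off = false  [B.env > 0]
49. n25.env = "nk"  [terminal]
50. n26.env = "nv"  [terminal]
51. n27.key = true  [terminal]
52. n24.cnt = -9  [len(f₀.env) - 11]
53. n24.env = false  [S.off and a.key]
54. n24.hot = 10  [10]
55. n19.tag = 17  [(if A.key then S.hot else B.env) + 17]
56. n18.tag = false  [A.tag > 17]
57. n0.cnt = 16  [(if D₁.tag then B.env else B.val) + 23]
58. n0.env = false  [S.off == false]
59. n0.hot = 28  [B.val + 35]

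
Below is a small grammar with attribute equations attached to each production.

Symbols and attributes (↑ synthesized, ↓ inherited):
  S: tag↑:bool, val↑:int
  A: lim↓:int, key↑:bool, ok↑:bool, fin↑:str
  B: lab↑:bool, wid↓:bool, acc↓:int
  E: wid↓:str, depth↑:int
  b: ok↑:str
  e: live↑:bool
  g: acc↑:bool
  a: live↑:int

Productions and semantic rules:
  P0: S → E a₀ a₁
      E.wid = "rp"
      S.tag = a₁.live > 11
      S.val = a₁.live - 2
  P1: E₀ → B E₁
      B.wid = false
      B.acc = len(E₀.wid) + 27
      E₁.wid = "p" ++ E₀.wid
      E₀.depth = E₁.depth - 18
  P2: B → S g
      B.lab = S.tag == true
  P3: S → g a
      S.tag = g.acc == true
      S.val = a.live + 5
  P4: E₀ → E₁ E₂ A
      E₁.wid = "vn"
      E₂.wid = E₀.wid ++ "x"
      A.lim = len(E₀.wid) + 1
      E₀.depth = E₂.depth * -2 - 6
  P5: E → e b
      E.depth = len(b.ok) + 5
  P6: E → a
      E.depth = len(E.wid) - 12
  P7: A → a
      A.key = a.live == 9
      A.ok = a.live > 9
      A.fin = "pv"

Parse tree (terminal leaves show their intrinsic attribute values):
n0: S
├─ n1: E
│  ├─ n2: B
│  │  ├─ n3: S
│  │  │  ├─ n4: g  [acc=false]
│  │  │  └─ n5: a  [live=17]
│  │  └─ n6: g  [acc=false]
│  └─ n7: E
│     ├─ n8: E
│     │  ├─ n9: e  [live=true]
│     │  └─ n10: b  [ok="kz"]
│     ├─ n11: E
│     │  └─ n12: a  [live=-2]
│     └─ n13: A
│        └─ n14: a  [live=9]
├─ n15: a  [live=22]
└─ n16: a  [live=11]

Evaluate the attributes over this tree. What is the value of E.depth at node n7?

1. n1.wid = "rp"  ["rp"]
2. n2.wid = false  [false]
3. n2.acc = 29  [len(E₀.wid) + 27]
4. n4.acc = false  [terminal]
5. n5.live = 17  [terminal]
6. n3.tag = false  [g.acc == true]
7. n3.val = 22  [a.live + 5]
8. n6.acc = false  [terminal]
9. n2.lab = false  [S.tag == true]
10. n7.wid = "prp"  ["p" ++ E₀.wid]
11. n8.wid = "vn"  ["vn"]
12. n9.live = true  [terminal]
13. n10.ok = "kz"  [terminal]
14. n8.depth = 7  [len(b.ok) + 5]
15. n11.wid = "prpx"  [E₀.wid ++ "x"]
16. n12.live = -2  [terminal]
17. n11.depth = -8  [len(E.wid) - 12]
18. n13.lim = 4  [len(E₀.wid) + 1]
19. n14.live = 9  [terminal]
20. n13.key = true  [a.live == 9]
21. n13.ok = false  [a.live > 9]
22. n13.fin = "pv"  ["pv"]
23. n7.depth = 10  [E₂.depth * -2 - 6]
24. n1.depth = -8  [E₁.depth - 18]
25. n15.live = 22  [terminal]
26. n16.live = 11  [terminal]
27. n0.tag = false  [a₁.live > 11]
28. n0.val = 9  [a₁.live - 2]

10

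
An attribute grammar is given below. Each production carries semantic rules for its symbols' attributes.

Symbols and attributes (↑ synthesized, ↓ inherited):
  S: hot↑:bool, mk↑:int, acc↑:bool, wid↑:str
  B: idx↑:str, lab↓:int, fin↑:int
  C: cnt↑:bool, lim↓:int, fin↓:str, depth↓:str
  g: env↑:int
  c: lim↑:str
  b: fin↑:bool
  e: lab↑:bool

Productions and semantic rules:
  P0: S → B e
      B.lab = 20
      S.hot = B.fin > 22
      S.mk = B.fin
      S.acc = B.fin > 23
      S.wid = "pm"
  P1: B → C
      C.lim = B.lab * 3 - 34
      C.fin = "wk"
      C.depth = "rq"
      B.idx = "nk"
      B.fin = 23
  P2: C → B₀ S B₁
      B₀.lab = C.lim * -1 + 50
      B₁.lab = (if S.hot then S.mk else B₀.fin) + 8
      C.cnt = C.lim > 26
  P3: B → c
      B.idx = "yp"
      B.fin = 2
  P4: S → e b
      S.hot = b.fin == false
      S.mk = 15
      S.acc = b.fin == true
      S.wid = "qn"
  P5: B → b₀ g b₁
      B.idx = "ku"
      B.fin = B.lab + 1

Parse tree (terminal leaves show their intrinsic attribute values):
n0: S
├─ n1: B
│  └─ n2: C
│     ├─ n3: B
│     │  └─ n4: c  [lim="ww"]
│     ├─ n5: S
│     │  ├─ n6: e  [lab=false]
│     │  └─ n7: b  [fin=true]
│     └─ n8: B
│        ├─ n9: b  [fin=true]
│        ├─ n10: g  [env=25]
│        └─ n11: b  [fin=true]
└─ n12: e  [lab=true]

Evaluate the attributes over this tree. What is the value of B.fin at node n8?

1. n1.lab = 20  [20]
2. n2.lim = 26  [B.lab * 3 - 34]
3. n2.fin = "wk"  ["wk"]
4. n2.depth = "rq"  ["rq"]
5. n3.lab = 24  [C.lim * -1 + 50]
6. n4.lim = "ww"  [terminal]
7. n3.idx = "yp"  ["yp"]
8. n3.fin = 2  [2]
9. n6.lab = false  [terminal]
10. n7.fin = true  [terminal]
11. n5.hot = false  [b.fin == false]
12. n5.mk = 15  [15]
13. n5.acc = true  [b.fin == true]
14. n5.wid = "qn"  ["qn"]
15. n8.lab = 10  [(if S.hot then S.mk else B₀.fin) + 8]
16. n9.fin = true  [terminal]
17. n10.env = 25  [terminal]
18. n11.fin = true  [terminal]
19. n8.idx = "ku"  ["ku"]
20. n8.fin = 11  [B.lab + 1]
21. n2.cnt = false  [C.lim > 26]
22. n1.idx = "nk"  ["nk"]
23. n1.fin = 23  [23]
24. n12.lab = true  [terminal]
25. n0.hot = true  [B.fin > 22]
26. n0.mk = 23  [B.fin]
27. n0.acc = false  [B.fin > 23]
28. n0.wid = "pm"  ["pm"]

11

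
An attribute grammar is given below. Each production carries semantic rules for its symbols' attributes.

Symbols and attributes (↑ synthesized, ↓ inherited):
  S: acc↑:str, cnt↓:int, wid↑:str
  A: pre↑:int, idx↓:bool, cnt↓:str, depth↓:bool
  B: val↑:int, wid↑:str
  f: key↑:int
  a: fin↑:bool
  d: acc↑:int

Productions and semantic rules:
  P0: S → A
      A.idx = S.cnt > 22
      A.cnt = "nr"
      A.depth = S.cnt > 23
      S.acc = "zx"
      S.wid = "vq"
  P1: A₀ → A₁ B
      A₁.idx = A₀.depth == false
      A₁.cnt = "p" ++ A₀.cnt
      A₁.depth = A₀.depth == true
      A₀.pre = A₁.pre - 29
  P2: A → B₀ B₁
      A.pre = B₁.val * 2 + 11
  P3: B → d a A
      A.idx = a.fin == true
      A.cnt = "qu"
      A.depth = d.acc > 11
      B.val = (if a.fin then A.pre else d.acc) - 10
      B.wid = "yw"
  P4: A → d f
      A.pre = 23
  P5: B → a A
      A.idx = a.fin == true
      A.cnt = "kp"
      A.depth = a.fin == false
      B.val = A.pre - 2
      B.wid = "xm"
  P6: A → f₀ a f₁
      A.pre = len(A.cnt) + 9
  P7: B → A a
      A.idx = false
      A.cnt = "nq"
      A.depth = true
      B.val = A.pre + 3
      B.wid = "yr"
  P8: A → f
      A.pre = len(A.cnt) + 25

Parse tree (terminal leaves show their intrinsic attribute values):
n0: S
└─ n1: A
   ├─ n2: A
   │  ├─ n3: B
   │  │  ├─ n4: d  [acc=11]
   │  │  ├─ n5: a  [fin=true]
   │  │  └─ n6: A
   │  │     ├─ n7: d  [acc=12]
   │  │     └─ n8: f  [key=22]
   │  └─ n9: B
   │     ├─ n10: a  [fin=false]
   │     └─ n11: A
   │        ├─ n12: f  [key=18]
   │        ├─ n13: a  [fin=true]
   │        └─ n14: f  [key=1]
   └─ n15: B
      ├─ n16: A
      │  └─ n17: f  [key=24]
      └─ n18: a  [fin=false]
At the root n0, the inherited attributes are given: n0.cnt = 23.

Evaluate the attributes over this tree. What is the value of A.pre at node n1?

0

1. n0.cnt = 23  [given at root]
2. n1.idx = true  [S.cnt > 22]
3. n1.cnt = "nr"  ["nr"]
4. n1.depth = false  [S.cnt > 23]
5. n2.idx = true  [A₀.depth == false]
6. n2.cnt = "pnr"  ["p" ++ A₀.cnt]
7. n2.depth = false  [A₀.depth == true]
8. n4.acc = 11  [terminal]
9. n5.fin = true  [terminal]
10. n6.idx = true  [a.fin == true]
11. n6.cnt = "qu"  ["qu"]
12. n6.depth = false  [d.acc > 11]
13. n7.acc = 12  [terminal]
14. n8.key = 22  [terminal]
15. n6.pre = 23  [23]
16. n3.val = 13  [(if a.fin then A.pre else d.acc) - 10]
17. n3.wid = "yw"  ["yw"]
18. n10.fin = false  [terminal]
19. n11.idx = false  [a.fin == true]
20. n11.cnt = "kp"  ["kp"]
21. n11.depth = true  [a.fin == false]
22. n12.key = 18  [terminal]
23. n13.fin = true  [terminal]
24. n14.key = 1  [terminal]
25. n11.pre = 11  [len(A.cnt) + 9]
26. n9.val = 9  [A.pre - 2]
27. n9.wid = "xm"  ["xm"]
28. n2.pre = 29  [B₁.val * 2 + 11]
29. n16.idx = false  [false]
30. n16.cnt = "nq"  ["nq"]
31. n16.depth = true  [true]
32. n17.key = 24  [terminal]
33. n16.pre = 27  [len(A.cnt) + 25]
34. n18.fin = false  [terminal]
35. n15.val = 30  [A.pre + 3]
36. n15.wid = "yr"  ["yr"]
37. n1.pre = 0  [A₁.pre - 29]
38. n0.acc = "zx"  ["zx"]
39. n0.wid = "vq"  ["vq"]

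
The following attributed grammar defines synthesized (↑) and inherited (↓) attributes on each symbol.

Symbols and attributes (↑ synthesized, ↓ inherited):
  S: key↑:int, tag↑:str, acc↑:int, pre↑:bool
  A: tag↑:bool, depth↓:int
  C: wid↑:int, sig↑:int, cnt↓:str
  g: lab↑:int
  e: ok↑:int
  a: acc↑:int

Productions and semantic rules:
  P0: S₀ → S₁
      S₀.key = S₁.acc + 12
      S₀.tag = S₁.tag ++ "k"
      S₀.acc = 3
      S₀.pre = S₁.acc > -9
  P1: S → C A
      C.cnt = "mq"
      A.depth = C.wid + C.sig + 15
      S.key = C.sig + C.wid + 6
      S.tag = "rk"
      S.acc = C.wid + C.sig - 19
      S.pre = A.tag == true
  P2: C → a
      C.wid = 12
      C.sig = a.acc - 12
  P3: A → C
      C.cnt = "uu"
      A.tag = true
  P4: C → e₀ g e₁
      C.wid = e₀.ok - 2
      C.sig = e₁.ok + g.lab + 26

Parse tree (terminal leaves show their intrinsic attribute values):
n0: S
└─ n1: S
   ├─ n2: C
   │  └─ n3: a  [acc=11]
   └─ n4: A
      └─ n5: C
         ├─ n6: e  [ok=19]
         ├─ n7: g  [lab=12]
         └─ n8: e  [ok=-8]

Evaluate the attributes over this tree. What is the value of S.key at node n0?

1. n2.cnt = "mq"  ["mq"]
2. n3.acc = 11  [terminal]
3. n2.wid = 12  [12]
4. n2.sig = -1  [a.acc - 12]
5. n4.depth = 26  [C.wid + C.sig + 15]
6. n5.cnt = "uu"  ["uu"]
7. n6.ok = 19  [terminal]
8. n7.lab = 12  [terminal]
9. n8.ok = -8  [terminal]
10. n5.wid = 17  [e₀.ok - 2]
11. n5.sig = 30  [e₁.ok + g.lab + 26]
12. n4.tag = true  [true]
13. n1.key = 17  [C.sig + C.wid + 6]
14. n1.tag = "rk"  ["rk"]
15. n1.acc = -8  [C.wid + C.sig - 19]
16. n1.pre = true  [A.tag == true]
17. n0.key = 4  [S₁.acc + 12]
18. n0.tag = "rkk"  [S₁.tag ++ "k"]
19. n0.acc = 3  [3]
20. n0.pre = true  [S₁.acc > -9]

4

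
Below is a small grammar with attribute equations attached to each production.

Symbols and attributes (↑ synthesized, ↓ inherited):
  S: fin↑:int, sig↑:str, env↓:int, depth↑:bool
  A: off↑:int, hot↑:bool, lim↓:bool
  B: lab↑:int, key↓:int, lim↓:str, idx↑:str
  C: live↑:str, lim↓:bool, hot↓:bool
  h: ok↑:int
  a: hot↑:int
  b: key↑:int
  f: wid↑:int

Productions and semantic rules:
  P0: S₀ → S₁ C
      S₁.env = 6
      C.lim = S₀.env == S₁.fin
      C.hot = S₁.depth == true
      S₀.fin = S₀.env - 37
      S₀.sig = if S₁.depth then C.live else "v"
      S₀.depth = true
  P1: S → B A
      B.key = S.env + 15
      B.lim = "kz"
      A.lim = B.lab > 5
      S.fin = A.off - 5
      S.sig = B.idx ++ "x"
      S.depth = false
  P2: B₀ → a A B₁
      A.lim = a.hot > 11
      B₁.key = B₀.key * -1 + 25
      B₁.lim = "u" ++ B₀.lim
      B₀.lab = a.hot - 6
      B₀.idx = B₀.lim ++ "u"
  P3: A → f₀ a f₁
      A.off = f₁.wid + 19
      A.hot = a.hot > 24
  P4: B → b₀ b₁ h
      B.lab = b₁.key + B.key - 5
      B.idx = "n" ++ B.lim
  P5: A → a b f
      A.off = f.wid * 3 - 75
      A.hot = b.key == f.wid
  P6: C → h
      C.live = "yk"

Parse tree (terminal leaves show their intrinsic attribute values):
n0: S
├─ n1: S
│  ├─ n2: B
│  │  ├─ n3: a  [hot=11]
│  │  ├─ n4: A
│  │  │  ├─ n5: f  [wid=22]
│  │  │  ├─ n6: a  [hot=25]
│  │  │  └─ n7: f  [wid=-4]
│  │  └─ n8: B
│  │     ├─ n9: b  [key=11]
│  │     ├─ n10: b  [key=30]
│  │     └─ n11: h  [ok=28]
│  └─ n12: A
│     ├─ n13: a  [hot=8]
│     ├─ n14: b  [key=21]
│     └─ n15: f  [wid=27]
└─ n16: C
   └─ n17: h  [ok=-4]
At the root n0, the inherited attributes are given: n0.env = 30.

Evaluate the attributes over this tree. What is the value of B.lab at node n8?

1. n0.env = 30  [given at root]
2. n1.env = 6  [6]
3. n2.key = 21  [S.env + 15]
4. n2.lim = "kz"  ["kz"]
5. n3.hot = 11  [terminal]
6. n4.lim = false  [a.hot > 11]
7. n5.wid = 22  [terminal]
8. n6.hot = 25  [terminal]
9. n7.wid = -4  [terminal]
10. n4.off = 15  [f₁.wid + 19]
11. n4.hot = true  [a.hot > 24]
12. n8.key = 4  [B₀.key * -1 + 25]
13. n8.lim = "ukz"  ["u" ++ B₀.lim]
14. n9.key = 11  [terminal]
15. n10.key = 30  [terminal]
16. n11.ok = 28  [terminal]
17. n8.lab = 29  [b₁.key + B.key - 5]
18. n8.idx = "nukz"  ["n" ++ B.lim]
19. n2.lab = 5  [a.hot - 6]
20. n2.idx = "kzu"  [B₀.lim ++ "u"]
21. n12.lim = false  [B.lab > 5]
22. n13.hot = 8  [terminal]
23. n14.key = 21  [terminal]
24. n15.wid = 27  [terminal]
25. n12.off = 6  [f.wid * 3 - 75]
26. n12.hot = false  [b.key == f.wid]
27. n1.fin = 1  [A.off - 5]
28. n1.sig = "kzux"  [B.idx ++ "x"]
29. n1.depth = false  [false]
30. n16.lim = false  [S₀.env == S₁.fin]
31. n16.hot = false  [S₁.depth == true]
32. n17.ok = -4  [terminal]
33. n16.live = "yk"  ["yk"]
34. n0.fin = -7  [S₀.env - 37]
35. n0.sig = "v"  [if S₁.depth then C.live else "v"]
36. n0.depth = true  [true]

29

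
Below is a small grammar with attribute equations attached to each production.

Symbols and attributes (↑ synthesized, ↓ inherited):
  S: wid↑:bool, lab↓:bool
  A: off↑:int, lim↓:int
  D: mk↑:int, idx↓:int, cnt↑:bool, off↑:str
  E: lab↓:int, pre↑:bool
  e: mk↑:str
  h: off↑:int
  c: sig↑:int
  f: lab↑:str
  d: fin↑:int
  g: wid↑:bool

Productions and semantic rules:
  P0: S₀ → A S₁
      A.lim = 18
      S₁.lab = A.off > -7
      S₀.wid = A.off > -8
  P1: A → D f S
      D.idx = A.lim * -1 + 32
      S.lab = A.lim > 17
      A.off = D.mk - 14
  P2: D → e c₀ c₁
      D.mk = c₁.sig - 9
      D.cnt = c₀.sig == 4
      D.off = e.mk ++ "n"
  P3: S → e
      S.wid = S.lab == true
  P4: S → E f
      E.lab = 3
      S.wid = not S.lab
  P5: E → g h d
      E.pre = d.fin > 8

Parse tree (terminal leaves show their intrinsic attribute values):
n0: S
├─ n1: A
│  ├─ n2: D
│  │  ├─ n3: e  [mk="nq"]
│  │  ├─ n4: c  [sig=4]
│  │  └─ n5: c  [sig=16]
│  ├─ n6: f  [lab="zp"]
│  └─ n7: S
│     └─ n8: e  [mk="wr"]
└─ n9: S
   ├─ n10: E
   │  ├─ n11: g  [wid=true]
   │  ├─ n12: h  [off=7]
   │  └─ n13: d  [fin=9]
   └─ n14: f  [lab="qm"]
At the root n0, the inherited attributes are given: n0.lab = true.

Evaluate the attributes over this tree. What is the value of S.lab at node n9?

1. n0.lab = true  [given at root]
2. n1.lim = 18  [18]
3. n2.idx = 14  [A.lim * -1 + 32]
4. n3.mk = "nq"  [terminal]
5. n4.sig = 4  [terminal]
6. n5.sig = 16  [terminal]
7. n2.mk = 7  [c₁.sig - 9]
8. n2.cnt = true  [c₀.sig == 4]
9. n2.off = "nqn"  [e.mk ++ "n"]
10. n6.lab = "zp"  [terminal]
11. n7.lab = true  [A.lim > 17]
12. n8.mk = "wr"  [terminal]
13. n7.wid = true  [S.lab == true]
14. n1.off = -7  [D.mk - 14]
15. n9.lab = false  [A.off > -7]
16. n10.lab = 3  [3]
17. n11.wid = true  [terminal]
18. n12.off = 7  [terminal]
19. n13.fin = 9  [terminal]
20. n10.pre = true  [d.fin > 8]
21. n14.lab = "qm"  [terminal]
22. n9.wid = true  [not S.lab]
23. n0.wid = true  [A.off > -8]

false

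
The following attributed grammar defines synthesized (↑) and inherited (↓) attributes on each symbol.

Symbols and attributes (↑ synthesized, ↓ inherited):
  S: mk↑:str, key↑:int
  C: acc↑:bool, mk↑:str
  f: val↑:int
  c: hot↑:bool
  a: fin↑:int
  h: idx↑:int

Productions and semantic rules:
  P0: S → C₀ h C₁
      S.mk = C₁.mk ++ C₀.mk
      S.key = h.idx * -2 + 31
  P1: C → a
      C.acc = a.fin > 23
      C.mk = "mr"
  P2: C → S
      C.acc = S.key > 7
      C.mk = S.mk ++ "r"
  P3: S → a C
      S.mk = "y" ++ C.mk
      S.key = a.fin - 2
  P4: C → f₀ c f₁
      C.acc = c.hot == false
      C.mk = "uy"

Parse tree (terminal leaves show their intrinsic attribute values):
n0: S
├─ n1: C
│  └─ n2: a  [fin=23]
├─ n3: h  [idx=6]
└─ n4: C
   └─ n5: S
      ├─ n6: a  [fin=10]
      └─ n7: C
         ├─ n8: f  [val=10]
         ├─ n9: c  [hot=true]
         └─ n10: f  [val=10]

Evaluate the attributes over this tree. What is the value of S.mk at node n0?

"yuyrmr"

1. n2.fin = 23  [terminal]
2. n1.acc = false  [a.fin > 23]
3. n1.mk = "mr"  ["mr"]
4. n3.idx = 6  [terminal]
5. n6.fin = 10  [terminal]
6. n8.val = 10  [terminal]
7. n9.hot = true  [terminal]
8. n10.val = 10  [terminal]
9. n7.acc = false  [c.hot == false]
10. n7.mk = "uy"  ["uy"]
11. n5.mk = "yuy"  ["y" ++ C.mk]
12. n5.key = 8  [a.fin - 2]
13. n4.acc = true  [S.key > 7]
14. n4.mk = "yuyr"  [S.mk ++ "r"]
15. n0.mk = "yuyrmr"  [C₁.mk ++ C₀.mk]
16. n0.key = 19  [h.idx * -2 + 31]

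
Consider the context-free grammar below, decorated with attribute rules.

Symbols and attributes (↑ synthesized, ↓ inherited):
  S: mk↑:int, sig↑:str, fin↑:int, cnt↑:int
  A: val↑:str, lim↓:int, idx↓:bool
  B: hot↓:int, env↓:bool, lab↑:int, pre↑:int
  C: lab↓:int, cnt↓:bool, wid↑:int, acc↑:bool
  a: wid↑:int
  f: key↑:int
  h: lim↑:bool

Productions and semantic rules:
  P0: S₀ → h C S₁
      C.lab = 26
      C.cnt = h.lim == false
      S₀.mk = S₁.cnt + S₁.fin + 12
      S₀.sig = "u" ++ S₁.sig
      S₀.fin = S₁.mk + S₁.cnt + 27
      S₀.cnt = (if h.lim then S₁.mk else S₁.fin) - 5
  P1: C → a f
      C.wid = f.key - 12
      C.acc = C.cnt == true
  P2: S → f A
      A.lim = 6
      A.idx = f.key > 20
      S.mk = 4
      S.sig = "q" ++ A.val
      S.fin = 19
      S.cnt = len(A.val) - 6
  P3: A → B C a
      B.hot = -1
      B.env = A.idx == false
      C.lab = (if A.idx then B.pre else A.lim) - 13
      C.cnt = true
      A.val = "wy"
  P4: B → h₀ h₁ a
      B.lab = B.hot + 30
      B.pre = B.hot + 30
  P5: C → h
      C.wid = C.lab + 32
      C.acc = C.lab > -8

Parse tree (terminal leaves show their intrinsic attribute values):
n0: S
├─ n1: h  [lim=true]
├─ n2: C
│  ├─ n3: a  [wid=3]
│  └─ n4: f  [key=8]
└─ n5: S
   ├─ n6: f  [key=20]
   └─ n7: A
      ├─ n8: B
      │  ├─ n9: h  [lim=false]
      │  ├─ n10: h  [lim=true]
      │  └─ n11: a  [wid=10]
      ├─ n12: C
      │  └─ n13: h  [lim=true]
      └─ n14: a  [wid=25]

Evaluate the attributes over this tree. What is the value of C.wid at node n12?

25

1. n1.lim = true  [terminal]
2. n2.lab = 26  [26]
3. n2.cnt = false  [h.lim == false]
4. n3.wid = 3  [terminal]
5. n4.key = 8  [terminal]
6. n2.wid = -4  [f.key - 12]
7. n2.acc = false  [C.cnt == true]
8. n6.key = 20  [terminal]
9. n7.lim = 6  [6]
10. n7.idx = false  [f.key > 20]
11. n8.hot = -1  [-1]
12. n8.env = true  [A.idx == false]
13. n9.lim = false  [terminal]
14. n10.lim = true  [terminal]
15. n11.wid = 10  [terminal]
16. n8.lab = 29  [B.hot + 30]
17. n8.pre = 29  [B.hot + 30]
18. n12.lab = -7  [(if A.idx then B.pre else A.lim) - 13]
19. n12.cnt = true  [true]
20. n13.lim = true  [terminal]
21. n12.wid = 25  [C.lab + 32]
22. n12.acc = true  [C.lab > -8]
23. n14.wid = 25  [terminal]
24. n7.val = "wy"  ["wy"]
25. n5.mk = 4  [4]
26. n5.sig = "qwy"  ["q" ++ A.val]
27. n5.fin = 19  [19]
28. n5.cnt = -4  [len(A.val) - 6]
29. n0.mk = 27  [S₁.cnt + S₁.fin + 12]
30. n0.sig = "uqwy"  ["u" ++ S₁.sig]
31. n0.fin = 27  [S₁.mk + S₁.cnt + 27]
32. n0.cnt = -1  [(if h.lim then S₁.mk else S₁.fin) - 5]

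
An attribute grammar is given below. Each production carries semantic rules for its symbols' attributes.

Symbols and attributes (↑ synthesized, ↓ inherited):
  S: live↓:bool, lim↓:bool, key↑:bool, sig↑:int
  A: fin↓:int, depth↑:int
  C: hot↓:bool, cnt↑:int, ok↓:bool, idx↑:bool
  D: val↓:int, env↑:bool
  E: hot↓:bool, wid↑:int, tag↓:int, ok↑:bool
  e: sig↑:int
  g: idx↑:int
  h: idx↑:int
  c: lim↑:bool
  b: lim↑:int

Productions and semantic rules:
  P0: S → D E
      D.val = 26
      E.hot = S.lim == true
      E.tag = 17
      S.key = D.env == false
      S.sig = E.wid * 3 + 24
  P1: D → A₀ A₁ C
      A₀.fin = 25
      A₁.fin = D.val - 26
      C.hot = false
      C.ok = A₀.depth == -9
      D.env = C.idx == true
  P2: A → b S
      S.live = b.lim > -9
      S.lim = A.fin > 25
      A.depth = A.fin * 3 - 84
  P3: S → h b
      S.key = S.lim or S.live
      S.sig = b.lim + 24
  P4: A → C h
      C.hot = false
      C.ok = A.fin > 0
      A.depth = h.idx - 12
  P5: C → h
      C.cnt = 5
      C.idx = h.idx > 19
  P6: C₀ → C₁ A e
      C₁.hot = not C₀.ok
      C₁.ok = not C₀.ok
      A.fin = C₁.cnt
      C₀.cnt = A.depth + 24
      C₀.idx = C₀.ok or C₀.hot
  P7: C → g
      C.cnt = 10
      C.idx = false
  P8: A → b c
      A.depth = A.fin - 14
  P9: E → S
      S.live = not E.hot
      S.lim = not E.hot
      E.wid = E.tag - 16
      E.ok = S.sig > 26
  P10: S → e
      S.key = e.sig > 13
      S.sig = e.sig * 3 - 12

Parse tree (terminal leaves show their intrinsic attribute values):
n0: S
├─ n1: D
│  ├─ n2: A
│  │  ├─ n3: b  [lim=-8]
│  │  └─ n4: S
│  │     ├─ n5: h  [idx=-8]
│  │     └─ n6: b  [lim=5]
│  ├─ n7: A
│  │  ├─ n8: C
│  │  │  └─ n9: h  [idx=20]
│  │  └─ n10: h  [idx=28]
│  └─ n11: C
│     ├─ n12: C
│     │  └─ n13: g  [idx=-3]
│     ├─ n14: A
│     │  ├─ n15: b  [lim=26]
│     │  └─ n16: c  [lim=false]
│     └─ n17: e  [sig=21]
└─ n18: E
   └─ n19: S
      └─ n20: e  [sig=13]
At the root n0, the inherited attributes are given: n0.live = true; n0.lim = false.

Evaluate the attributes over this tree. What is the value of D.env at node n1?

1. n0.live = true  [given at root]
2. n0.lim = false  [given at root]
3. n1.val = 26  [26]
4. n2.fin = 25  [25]
5. n3.lim = -8  [terminal]
6. n4.live = true  [b.lim > -9]
7. n4.lim = false  [A.fin > 25]
8. n5.idx = -8  [terminal]
9. n6.lim = 5  [terminal]
10. n4.key = true  [S.lim or S.live]
11. n4.sig = 29  [b.lim + 24]
12. n2.depth = -9  [A.fin * 3 - 84]
13. n7.fin = 0  [D.val - 26]
14. n8.hot = false  [false]
15. n8.ok = false  [A.fin > 0]
16. n9.idx = 20  [terminal]
17. n8.cnt = 5  [5]
18. n8.idx = true  [h.idx > 19]
19. n10.idx = 28  [terminal]
20. n7.depth = 16  [h.idx - 12]
21. n11.hot = false  [false]
22. n11.ok = true  [A₀.depth == -9]
23. n12.hot = false  [not C₀.ok]
24. n12.ok = false  [not C₀.ok]
25. n13.idx = -3  [terminal]
26. n12.cnt = 10  [10]
27. n12.idx = false  [false]
28. n14.fin = 10  [C₁.cnt]
29. n15.lim = 26  [terminal]
30. n16.lim = false  [terminal]
31. n14.depth = -4  [A.fin - 14]
32. n17.sig = 21  [terminal]
33. n11.cnt = 20  [A.depth + 24]
34. n11.idx = true  [C₀.ok or C₀.hot]
35. n1.env = true  [C.idx == true]
36. n18.hot = false  [S.lim == true]
37. n18.tag = 17  [17]
38. n19.live = true  [not E.hot]
39. n19.lim = true  [not E.hot]
40. n20.sig = 13  [terminal]
41. n19.key = false  [e.sig > 13]
42. n19.sig = 27  [e.sig * 3 - 12]
43. n18.wid = 1  [E.tag - 16]
44. n18.ok = true  [S.sig > 26]
45. n0.key = false  [D.env == false]
46. n0.sig = 27  [E.wid * 3 + 24]

true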